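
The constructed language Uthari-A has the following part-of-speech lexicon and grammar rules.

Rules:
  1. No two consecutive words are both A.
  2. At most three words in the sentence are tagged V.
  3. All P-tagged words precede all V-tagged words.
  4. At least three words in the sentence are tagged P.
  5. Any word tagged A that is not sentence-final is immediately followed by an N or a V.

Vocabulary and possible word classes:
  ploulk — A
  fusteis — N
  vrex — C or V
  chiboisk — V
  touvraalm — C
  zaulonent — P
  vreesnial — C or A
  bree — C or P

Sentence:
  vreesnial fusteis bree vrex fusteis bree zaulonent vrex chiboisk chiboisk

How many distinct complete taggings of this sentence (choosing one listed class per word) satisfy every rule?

Candidates per position — 1:vreesnial {C,A}; 2:fusteis {N}; 3:bree {C,P}; 4:vrex {C,V}; 5:fusteis {N}; 6:bree {C,P}; 7:zaulonent {P}; 8:vrex {C,V}; 9:chiboisk {V}; 10:chiboisk {V}.
There are 32 candidate sequences in total.
The sequences that satisfy every rule: C N P C N P P C V V; C N P C N P P V V V; A N P C N P P C V V; A N P C N P P V V V.
Count = 4.

4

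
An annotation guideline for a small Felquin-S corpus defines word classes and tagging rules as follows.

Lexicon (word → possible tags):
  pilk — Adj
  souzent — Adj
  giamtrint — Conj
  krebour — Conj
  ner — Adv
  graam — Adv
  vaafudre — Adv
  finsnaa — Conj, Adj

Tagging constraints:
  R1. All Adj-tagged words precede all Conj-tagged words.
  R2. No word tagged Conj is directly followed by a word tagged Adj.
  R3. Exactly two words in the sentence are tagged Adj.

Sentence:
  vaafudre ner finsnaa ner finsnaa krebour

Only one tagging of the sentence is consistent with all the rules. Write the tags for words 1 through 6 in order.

Candidates per position — 1:vaafudre {Adv}; 2:ner {Adv}; 3:finsnaa {Conj,Adj}; 4:ner {Adv}; 5:finsnaa {Conj,Adj}; 6:krebour {Conj}.
Word 3 cannot be Conj — rule 3 would then fail for every completion. It is Adj.
Word 5 cannot be Conj — rule 3 would then fail for every completion. It is Adj.
That leaves exactly one tagging: Adv Adv Adj Adv Adj Conj.
Verifying each rule — rule 1 satisfied; rule 2 satisfied; rule 3 satisfied.

Adv Adv Adj Adv Adj Conj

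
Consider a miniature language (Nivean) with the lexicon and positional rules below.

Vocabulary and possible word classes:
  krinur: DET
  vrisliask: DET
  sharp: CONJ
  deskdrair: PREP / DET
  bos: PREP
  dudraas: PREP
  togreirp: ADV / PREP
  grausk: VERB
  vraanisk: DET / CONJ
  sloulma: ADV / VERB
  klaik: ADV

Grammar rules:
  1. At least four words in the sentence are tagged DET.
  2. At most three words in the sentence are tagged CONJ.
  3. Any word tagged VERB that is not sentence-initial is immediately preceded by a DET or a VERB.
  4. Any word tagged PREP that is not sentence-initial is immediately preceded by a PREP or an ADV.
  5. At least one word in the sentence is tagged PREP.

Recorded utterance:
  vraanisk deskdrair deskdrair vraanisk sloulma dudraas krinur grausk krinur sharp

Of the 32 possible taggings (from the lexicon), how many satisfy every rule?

Candidates per position — 1:vraanisk {DET,CONJ}; 2:deskdrair {PREP,DET}; 3:deskdrair {PREP,DET}; 4:vraanisk {DET,CONJ}; 5:sloulma {ADV,VERB}; 6:dudraas {PREP}; 7:krinur {DET}; 8:grausk {VERB}; 9:krinur {DET}; 10:sharp {CONJ}.
There are 32 candidate sequences in total.
The sequences that satisfy every rule: DET DET DET DET ADV PREP DET VERB DET CONJ; DET DET DET CONJ ADV PREP DET VERB DET CONJ; CONJ DET DET DET ADV PREP DET VERB DET CONJ; CONJ DET DET CONJ ADV PREP DET VERB DET CONJ.
Count = 4.

4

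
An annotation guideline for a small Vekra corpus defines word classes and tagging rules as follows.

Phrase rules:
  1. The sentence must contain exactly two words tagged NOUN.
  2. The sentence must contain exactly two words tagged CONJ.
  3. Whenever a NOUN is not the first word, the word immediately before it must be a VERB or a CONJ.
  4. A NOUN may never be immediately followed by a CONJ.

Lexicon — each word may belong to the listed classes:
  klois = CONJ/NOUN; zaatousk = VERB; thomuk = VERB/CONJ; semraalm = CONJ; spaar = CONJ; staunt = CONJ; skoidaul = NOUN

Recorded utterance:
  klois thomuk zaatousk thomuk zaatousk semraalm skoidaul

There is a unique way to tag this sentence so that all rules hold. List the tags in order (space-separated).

NOUN VERB VERB CONJ VERB CONJ NOUN

Candidates per position — 1:klois {CONJ,NOUN}; 2:thomuk {VERB,CONJ}; 3:zaatousk {VERB}; 4:thomuk {VERB,CONJ}; 5:zaatousk {VERB}; 6:semraalm {CONJ}; 7:skoidaul {NOUN}.
At position 1, choosing CONJ makes rule 1 impossible to satisfy; hence NOUN.
At position 2, choosing CONJ makes rule 4 impossible to satisfy; hence VERB.
At position 4, choosing VERB makes rule 2 impossible to satisfy; hence CONJ.
So the tagging must be: NOUN VERB VERB CONJ VERB CONJ NOUN.
Verifying each rule — rule 1 holds; rule 2 holds; rule 3 holds; rule 4 holds.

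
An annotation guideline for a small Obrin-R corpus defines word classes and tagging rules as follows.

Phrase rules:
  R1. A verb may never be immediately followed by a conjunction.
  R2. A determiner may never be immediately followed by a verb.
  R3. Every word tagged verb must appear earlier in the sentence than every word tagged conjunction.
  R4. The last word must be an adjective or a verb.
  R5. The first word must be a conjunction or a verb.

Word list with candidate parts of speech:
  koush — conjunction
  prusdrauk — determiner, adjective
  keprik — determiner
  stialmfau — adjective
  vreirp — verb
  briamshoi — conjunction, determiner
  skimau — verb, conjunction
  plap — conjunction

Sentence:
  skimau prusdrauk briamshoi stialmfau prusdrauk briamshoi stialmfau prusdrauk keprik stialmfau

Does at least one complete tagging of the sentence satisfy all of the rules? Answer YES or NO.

Candidates per position — 1:skimau {verb,conjunction}; 2:prusdrauk {determiner,adjective}; 3:briamshoi {conjunction,determiner}; 4:stialmfau {adjective}; 5:prusdrauk {determiner,adjective}; 6:briamshoi {conjunction,determiner}; 7:stialmfau {adjective}; 8:prusdrauk {determiner,adjective}; 9:keprik {determiner}; 10:stialmfau {adjective}.
One satisfying assignment: conjunction determiner determiner adjective adjective conjunction adjective adjective determiner adjective.
Rule-by-rule: rule 1 satisfied; rule 2 satisfied; rule 3 satisfied; rule 4 satisfied; rule 5 satisfied.

YES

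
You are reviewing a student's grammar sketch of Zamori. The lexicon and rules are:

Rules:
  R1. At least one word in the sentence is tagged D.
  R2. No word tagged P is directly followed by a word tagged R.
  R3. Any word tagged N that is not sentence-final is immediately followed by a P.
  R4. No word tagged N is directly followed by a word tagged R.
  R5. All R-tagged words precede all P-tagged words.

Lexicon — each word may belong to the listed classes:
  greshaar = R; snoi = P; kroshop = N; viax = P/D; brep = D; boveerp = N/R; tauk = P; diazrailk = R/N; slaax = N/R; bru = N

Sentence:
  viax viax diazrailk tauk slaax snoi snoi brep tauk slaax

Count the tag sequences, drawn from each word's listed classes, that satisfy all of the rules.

5

Candidates per position — 1:viax {P,D}; 2:viax {P,D}; 3:diazrailk {R,N}; 4:tauk {P}; 5:slaax {N,R}; 6:snoi {P}; 7:snoi {P}; 8:brep {D}; 9:tauk {P}; 10:slaax {N,R}.
There are 32 candidate sequences in total.
The sequences that satisfy every rule: P P N P N P P D P N; P D N P N P P D P N; D P N P N P P D P N; D D R P N P P D P N; D D N P N P P D P N.
Count = 5.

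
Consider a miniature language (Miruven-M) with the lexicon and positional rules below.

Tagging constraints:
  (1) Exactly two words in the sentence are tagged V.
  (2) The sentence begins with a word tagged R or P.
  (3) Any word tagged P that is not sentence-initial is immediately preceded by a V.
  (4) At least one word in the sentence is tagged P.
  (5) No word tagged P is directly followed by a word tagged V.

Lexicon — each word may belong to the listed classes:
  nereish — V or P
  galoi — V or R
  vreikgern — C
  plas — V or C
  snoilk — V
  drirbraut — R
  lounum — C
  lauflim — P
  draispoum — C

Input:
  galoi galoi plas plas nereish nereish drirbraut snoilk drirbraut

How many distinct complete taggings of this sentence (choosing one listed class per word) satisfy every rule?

1

Candidates per position — 1:galoi {V,R}; 2:galoi {V,R}; 3:plas {V,C}; 4:plas {V,C}; 5:nereish {V,P}; 6:nereish {V,P}; 7:drirbraut {R}; 8:snoilk {V}; 9:drirbraut {R}.
There are 64 candidate sequences in total.
The sequences that satisfy every rule: R R C C V P R V R.
Count = 1.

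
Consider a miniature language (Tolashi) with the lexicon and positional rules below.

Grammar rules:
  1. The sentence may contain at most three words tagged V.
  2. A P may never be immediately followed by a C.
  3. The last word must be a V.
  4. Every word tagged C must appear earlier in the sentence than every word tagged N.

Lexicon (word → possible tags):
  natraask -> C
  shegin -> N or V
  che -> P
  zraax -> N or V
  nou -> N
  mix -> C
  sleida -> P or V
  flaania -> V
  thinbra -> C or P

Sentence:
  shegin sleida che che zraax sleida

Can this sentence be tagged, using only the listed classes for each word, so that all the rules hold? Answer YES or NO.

Candidates per position — 1:shegin {N,V}; 2:sleida {P,V}; 3:che {P}; 4:che {P}; 5:zraax {N,V}; 6:sleida {P,V}.
One satisfying assignment: V P P P N V.
Checking: rule 1 satisfied; rule 2 satisfied; rule 3 satisfied; rule 4 satisfied.

YES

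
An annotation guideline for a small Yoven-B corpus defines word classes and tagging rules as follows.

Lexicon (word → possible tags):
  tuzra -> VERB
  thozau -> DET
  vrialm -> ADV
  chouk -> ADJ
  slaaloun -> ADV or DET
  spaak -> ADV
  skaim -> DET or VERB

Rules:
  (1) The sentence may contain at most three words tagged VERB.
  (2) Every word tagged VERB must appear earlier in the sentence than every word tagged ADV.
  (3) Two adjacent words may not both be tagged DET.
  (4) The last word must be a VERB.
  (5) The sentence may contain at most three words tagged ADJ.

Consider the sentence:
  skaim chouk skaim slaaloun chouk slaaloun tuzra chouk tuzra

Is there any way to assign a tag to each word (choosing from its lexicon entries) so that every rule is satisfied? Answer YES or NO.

Candidates per position — 1:skaim {DET,VERB}; 2:chouk {ADJ}; 3:skaim {DET,VERB}; 4:slaaloun {ADV,DET}; 5:chouk {ADJ}; 6:slaaloun {ADV,DET}; 7:tuzra {VERB}; 8:chouk {ADJ}; 9:tuzra {VERB}.
One satisfying assignment: DET ADJ VERB DET ADJ DET VERB ADJ VERB.
Verifying each rule — rule 1 ✓; rule 2 ✓; rule 3 ✓; rule 4 ✓; rule 5 ✓.

YES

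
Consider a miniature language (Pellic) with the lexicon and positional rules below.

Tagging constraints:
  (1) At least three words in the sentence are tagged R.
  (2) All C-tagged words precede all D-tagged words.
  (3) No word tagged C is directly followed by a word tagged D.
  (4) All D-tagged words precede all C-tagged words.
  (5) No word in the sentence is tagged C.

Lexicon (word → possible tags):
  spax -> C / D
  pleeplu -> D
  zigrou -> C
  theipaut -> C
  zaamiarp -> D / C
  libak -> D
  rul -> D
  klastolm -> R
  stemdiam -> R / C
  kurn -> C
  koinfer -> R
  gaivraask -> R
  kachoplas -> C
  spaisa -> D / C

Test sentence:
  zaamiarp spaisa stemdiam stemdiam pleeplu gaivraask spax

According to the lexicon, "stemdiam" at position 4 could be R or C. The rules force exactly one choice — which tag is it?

R

Candidates per position — 1:zaamiarp {D,C}; 2:spaisa {D,C}; 3:stemdiam {R,C}; 4:stemdiam {R,C}; 5:pleeplu {D}; 6:gaivraask {R}; 7:spax {C,D}.
If word 1 were C, no tagging could satisfy rule 4; so word 1 is D.
If word 2 were C, no tagging could satisfy rule 2; so word 2 is D.
If word 3 were C, no tagging could satisfy rule 1; so word 3 is R.
If word 4 were C, no tagging could satisfy rule 1; so word 4 is R.
If word 7 were C, no tagging could satisfy rule 2; so word 7 is D.
The unique satisfying tagging is: D D R R D R D.
Check: rule 1 ✓; rule 2 ✓; rule 3 ✓; rule 4 ✓; rule 5 ✓.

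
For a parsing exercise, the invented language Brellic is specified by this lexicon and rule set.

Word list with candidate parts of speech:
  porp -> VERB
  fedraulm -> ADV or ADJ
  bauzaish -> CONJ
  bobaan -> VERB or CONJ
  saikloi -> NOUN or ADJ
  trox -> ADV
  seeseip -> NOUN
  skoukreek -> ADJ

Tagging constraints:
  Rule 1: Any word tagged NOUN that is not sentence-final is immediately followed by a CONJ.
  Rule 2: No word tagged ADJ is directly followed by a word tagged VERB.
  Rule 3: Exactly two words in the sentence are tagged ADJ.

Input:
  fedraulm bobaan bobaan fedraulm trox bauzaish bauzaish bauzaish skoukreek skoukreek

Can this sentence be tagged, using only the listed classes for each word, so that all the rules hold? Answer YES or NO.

Candidates per position — 1:fedraulm {ADV,ADJ}; 2:bobaan {VERB,CONJ}; 3:bobaan {VERB,CONJ}; 4:fedraulm {ADV,ADJ}; 5:trox {ADV}; 6:bauzaish {CONJ}; 7:bauzaish {CONJ}; 8:bauzaish {CONJ}; 9:skoukreek {ADJ}; 10:skoukreek {ADJ}.
One satisfying assignment: ADV VERB VERB ADV ADV CONJ CONJ CONJ ADJ ADJ.
Rule-by-rule: rule 1 holds; rule 2 holds; rule 3 holds.

YES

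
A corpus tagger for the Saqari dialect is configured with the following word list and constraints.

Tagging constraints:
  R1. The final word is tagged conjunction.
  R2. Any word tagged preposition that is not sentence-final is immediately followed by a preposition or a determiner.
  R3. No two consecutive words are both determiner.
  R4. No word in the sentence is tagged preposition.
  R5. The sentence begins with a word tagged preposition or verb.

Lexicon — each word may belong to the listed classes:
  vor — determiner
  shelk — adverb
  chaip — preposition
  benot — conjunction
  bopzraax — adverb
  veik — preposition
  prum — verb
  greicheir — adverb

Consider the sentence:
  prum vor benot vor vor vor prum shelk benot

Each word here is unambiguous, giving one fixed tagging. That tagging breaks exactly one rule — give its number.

3

Fixed tagging: verb determiner conjunction determiner determiner determiner verb adverb conjunction.
Rule check: R1 ✓, R2 ✓, R3 ✗, R4 ✓, R5 ✓.
Only rule 3 fails.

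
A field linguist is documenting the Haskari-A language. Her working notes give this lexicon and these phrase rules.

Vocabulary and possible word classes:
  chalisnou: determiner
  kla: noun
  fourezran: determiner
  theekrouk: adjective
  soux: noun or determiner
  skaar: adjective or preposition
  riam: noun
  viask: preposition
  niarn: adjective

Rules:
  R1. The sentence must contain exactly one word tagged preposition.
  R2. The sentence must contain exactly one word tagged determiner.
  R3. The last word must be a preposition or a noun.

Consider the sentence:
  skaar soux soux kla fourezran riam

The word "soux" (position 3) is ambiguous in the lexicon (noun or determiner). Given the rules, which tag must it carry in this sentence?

noun

Candidates per position — 1:skaar {adjective,preposition}; 2:soux {noun,determiner}; 3:soux {noun,determiner}; 4:kla {noun}; 5:fourezran {determiner}; 6:riam {noun}.
Position 1: tagging it adjective would leave rule 1 unsatisfiable, so it must be preposition.
Position 2: tagging it determiner would leave rule 2 unsatisfiable, so it must be noun.
Position 3: tagging it determiner would leave rule 2 unsatisfiable, so it must be noun.
So the tagging must be: preposition noun noun noun determiner noun.
Checking: rule 1 satisfied; rule 2 satisfied; rule 3 satisfied.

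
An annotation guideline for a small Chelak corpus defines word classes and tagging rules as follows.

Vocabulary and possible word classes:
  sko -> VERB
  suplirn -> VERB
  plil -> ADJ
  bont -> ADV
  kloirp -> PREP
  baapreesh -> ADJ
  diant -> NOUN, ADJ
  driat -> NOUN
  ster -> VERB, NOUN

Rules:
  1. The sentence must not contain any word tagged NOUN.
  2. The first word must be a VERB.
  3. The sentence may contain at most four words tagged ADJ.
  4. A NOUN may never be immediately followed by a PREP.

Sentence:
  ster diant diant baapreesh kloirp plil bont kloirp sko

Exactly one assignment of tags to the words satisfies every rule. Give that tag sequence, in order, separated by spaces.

VERB ADJ ADJ ADJ PREP ADJ ADV PREP VERB

Candidates per position — 1:ster {VERB,NOUN}; 2:diant {NOUN,ADJ}; 3:diant {NOUN,ADJ}; 4:baapreesh {ADJ}; 5:kloirp {PREP}; 6:plil {ADJ}; 7:bont {ADV}; 8:kloirp {PREP}; 9:sko {VERB}.
Position 1: tagging it NOUN would leave rule 1 unsatisfiable, so it must be VERB.
Position 2: tagging it NOUN would leave rule 1 unsatisfiable, so it must be ADJ.
Position 3: tagging it NOUN would leave rule 1 unsatisfiable, so it must be ADJ.
So the tagging must be: VERB ADJ ADJ ADJ PREP ADJ ADV PREP VERB.
Rule-by-rule: rule 1 ok; rule 2 ok; rule 3 ok; rule 4 ok.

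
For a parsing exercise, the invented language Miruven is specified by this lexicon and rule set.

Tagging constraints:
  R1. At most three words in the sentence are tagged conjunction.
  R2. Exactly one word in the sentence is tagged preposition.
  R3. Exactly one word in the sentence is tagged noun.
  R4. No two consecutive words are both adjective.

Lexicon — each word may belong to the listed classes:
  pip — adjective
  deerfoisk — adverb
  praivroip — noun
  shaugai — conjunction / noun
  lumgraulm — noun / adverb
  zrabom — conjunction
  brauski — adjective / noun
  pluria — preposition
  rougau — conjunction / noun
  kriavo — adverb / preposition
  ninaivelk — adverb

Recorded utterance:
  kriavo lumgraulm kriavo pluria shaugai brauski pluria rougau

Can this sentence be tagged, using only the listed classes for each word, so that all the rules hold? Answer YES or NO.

Candidates per position — 1:kriavo {adverb,preposition}; 2:lumgraulm {noun,adverb}; 3:kriavo {adverb,preposition}; 4:pluria {preposition}; 5:shaugai {conjunction,noun}; 6:brauski {adjective,noun}; 7:pluria {preposition}; 8:rougau {conjunction,noun}.
Rule 2 cannot be satisfied by any choice of tags from the lexicon.
So there is no consistent tagging.

NO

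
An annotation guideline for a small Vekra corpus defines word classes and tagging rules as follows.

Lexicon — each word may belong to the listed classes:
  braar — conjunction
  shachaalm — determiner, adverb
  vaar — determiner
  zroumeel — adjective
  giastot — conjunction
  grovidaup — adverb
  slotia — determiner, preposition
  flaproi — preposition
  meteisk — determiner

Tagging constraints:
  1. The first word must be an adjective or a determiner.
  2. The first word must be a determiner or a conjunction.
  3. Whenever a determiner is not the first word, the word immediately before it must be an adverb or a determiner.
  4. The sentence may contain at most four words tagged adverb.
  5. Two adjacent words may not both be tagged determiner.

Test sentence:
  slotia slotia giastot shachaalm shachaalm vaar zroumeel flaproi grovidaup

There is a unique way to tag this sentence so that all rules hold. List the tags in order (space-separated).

Candidates per position — 1:slotia {determiner,preposition}; 2:slotia {determiner,preposition}; 3:giastot {conjunction}; 4:shachaalm {determiner,adverb}; 5:shachaalm {determiner,adverb}; 6:vaar {determiner}; 7:zroumeel {adjective}; 8:flaproi {preposition}; 9:grovidaup {adverb}.
At position 1, choosing preposition makes rule 1 impossible to satisfy; hence determiner.
At position 2, choosing determiner makes rule 5 impossible to satisfy; hence preposition.
At position 4, choosing determiner makes rule 3 impossible to satisfy; hence adverb.
At position 5, choosing determiner makes rule 5 impossible to satisfy; hence adverb.
So the tagging must be: determiner preposition conjunction adverb adverb determiner adjective preposition adverb.
Rule-by-rule: rule 1 ✓; rule 2 ✓; rule 3 ✓; rule 4 ✓; rule 5 ✓.

determiner preposition conjunction adverb adverb determiner adjective preposition adverb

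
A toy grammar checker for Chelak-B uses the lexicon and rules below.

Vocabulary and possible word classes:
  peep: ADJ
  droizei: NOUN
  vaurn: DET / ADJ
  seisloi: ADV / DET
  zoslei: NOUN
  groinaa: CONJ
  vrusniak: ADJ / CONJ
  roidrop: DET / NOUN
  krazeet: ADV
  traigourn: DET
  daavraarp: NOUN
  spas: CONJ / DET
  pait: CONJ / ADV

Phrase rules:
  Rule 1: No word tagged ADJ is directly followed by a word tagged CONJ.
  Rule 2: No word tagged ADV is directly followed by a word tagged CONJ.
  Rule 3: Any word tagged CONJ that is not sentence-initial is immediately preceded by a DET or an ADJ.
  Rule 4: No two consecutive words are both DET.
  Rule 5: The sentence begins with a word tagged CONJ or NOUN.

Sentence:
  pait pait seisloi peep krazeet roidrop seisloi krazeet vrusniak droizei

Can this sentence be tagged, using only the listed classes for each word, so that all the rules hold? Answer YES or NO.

YES

Candidates per position — 1:pait {CONJ,ADV}; 2:pait {CONJ,ADV}; 3:seisloi {ADV,DET}; 4:peep {ADJ}; 5:krazeet {ADV}; 6:roidrop {DET,NOUN}; 7:seisloi {ADV,DET}; 8:krazeet {ADV}; 9:vrusniak {ADJ,CONJ}; 10:droizei {NOUN}.
One satisfying assignment: CONJ ADV ADV ADJ ADV NOUN ADV ADV ADJ NOUN.
Rule-by-rule: rule 1 ✓; rule 2 ✓; rule 3 ✓; rule 4 ✓; rule 5 ✓.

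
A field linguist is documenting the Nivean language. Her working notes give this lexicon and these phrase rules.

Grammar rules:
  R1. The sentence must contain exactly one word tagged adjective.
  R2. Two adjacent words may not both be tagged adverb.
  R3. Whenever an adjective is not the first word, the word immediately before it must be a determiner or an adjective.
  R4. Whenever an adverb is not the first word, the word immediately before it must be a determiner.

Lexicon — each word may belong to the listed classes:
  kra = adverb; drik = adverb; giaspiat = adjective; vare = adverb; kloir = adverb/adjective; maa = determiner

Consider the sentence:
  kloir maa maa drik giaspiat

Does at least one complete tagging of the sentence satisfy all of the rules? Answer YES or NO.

NO

Candidates per position — 1:kloir {adverb,adjective}; 2:maa {determiner}; 3:maa {determiner}; 4:drik {adverb}; 5:giaspiat {adjective}.
Rule 3 cannot be satisfied by any choice of tags from the lexicon.
So there is no consistent tagging.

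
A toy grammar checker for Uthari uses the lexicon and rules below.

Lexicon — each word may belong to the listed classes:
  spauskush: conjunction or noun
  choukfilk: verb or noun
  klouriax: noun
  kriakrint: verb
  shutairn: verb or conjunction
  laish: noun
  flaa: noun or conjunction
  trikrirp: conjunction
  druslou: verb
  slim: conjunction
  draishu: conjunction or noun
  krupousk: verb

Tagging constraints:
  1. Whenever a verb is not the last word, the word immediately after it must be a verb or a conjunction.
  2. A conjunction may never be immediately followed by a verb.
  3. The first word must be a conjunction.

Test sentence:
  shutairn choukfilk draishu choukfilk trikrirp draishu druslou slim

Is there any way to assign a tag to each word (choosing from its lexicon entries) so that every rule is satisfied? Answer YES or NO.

Candidates per position — 1:shutairn {verb,conjunction}; 2:choukfilk {verb,noun}; 3:draishu {conjunction,noun}; 4:choukfilk {verb,noun}; 5:trikrirp {conjunction}; 6:draishu {conjunction,noun}; 7:druslou {verb}; 8:slim {conjunction}.
One satisfying assignment: conjunction noun conjunction noun conjunction noun verb conjunction.
Check: rule 1 holds; rule 2 holds; rule 3 holds.

YES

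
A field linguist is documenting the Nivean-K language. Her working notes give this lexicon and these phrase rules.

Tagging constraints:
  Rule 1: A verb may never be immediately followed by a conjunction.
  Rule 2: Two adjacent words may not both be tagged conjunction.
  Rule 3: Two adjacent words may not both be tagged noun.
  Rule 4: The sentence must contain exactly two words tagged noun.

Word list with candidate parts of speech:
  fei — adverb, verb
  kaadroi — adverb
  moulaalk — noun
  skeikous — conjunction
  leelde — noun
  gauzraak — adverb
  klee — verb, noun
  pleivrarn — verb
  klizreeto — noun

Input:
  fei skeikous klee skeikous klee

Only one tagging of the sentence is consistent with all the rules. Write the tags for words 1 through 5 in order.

Candidates per position — 1:fei {adverb,verb}; 2:skeikous {conjunction}; 3:klee {verb,noun}; 4:skeikous {conjunction}; 5:klee {verb,noun}.
Word 1 cannot be verb — rule 1 would then fail for every completion. It is adverb.
Word 3 cannot be verb — rule 1 would then fail for every completion. It is noun.
Word 5 cannot be verb — rule 4 would then fail for every completion. It is noun.
The only consistent sequence is: adverb conjunction noun conjunction noun.
Checking: rule 1 ✓; rule 2 ✓; rule 3 ✓; rule 4 ✓.

adverb conjunction noun conjunction noun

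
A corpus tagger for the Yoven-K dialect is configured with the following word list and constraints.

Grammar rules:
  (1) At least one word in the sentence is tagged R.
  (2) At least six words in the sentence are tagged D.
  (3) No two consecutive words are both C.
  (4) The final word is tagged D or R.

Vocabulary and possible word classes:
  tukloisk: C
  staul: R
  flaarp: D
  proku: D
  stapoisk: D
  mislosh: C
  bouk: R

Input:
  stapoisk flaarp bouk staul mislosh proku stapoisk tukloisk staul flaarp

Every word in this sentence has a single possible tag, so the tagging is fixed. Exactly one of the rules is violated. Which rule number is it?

2

Fixed tagging: D D R R C D D C R D.
Applying the rules: R1 holds, R2 violated, R3 holds, R4 holds.
Only rule 2 fails.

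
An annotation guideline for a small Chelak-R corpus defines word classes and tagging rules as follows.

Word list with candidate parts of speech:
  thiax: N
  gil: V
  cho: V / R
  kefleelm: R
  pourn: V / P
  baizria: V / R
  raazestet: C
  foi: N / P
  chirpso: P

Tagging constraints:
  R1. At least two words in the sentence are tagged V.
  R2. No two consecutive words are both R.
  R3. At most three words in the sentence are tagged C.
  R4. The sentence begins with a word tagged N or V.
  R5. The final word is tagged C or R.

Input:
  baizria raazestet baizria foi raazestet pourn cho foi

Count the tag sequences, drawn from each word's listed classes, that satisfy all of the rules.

Candidates per position — 1:baizria {V,R}; 2:raazestet {C}; 3:baizria {V,R}; 4:foi {N,P}; 5:raazestet {C}; 6:pourn {V,P}; 7:cho {V,R}; 8:foi {N,P}.
There are 64 candidate sequences in total.
Rule 5 cannot be satisfied by any choice of tags from the lexicon.
So there is no consistent tagging.
Count = 0.

0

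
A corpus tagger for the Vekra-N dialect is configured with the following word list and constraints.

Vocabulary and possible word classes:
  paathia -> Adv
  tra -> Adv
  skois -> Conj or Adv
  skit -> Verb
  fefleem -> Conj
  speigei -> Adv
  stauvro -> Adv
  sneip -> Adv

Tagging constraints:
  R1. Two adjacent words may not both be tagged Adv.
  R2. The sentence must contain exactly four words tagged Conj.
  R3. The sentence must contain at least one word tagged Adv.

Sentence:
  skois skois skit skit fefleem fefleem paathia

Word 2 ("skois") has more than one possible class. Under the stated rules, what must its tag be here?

Candidates per position — 1:skois {Conj,Adv}; 2:skois {Conj,Adv}; 3:skit {Verb}; 4:skit {Verb}; 5:fefleem {Conj}; 6:fefleem {Conj}; 7:paathia {Adv}.
At position 1, choosing Adv makes rule 2 impossible to satisfy; hence Conj.
At position 2, choosing Adv makes rule 2 impossible to satisfy; hence Conj.
So the tagging must be: Conj Conj Verb Verb Conj Conj Adv.
Rule-by-rule: rule 1 ok; rule 2 ok; rule 3 ok.

Conj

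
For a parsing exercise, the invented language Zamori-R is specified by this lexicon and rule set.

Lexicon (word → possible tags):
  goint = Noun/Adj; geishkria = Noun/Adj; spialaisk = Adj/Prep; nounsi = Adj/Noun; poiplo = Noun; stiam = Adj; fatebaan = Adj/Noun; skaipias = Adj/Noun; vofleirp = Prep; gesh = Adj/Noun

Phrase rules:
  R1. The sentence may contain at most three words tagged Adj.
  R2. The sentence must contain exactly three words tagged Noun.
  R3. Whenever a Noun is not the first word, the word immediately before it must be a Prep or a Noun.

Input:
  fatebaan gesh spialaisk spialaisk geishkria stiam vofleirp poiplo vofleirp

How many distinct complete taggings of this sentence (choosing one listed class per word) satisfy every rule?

5

Candidates per position — 1:fatebaan {Adj,Noun}; 2:gesh {Adj,Noun}; 3:spialaisk {Adj,Prep}; 4:spialaisk {Adj,Prep}; 5:geishkria {Noun,Adj}; 6:stiam {Adj}; 7:vofleirp {Prep}; 8:poiplo {Noun}; 9:vofleirp {Prep}.
There are 32 candidate sequences in total.
The sequences that satisfy every rule: Noun Adj Adj Prep Noun Adj Prep Noun Prep; Noun Adj Prep Prep Noun Adj Prep Noun Prep; Noun Noun Adj Prep Adj Adj Prep Noun Prep; Noun Noun Prep Adj Adj Adj Prep Noun Prep; Noun Noun Prep Prep Adj Adj Prep Noun Prep.
Count = 5.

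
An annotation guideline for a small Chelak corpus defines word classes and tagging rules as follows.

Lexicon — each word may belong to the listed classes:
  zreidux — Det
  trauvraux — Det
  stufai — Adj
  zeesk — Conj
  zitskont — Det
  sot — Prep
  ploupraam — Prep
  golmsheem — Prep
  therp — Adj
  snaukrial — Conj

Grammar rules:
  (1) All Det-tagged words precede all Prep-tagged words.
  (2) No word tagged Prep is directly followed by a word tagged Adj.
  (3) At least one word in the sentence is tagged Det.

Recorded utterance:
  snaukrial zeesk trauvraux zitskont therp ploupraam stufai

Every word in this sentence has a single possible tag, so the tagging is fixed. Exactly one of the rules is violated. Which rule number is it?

Fixed tagging: Conj Conj Det Det Adj Prep Adj.
Checking each rule: R1 ok, R2 fails, R3 ok.
Only rule 2 fails.

2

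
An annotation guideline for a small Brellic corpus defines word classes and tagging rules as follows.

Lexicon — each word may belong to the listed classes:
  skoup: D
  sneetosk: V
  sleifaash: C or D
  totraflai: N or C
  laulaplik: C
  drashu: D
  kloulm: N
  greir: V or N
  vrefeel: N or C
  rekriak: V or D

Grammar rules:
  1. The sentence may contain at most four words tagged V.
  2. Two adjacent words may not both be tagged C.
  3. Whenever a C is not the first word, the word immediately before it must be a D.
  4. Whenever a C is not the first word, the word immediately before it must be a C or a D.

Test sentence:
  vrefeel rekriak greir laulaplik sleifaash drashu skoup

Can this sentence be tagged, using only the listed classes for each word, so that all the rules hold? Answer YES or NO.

Candidates per position — 1:vrefeel {N,C}; 2:rekriak {V,D}; 3:greir {V,N}; 4:laulaplik {C}; 5:sleifaash {C,D}; 6:drashu {D}; 7:skoup {D}.
Rule 3 cannot be satisfied by any choice of tags from the lexicon.
So there is no consistent tagging.

NO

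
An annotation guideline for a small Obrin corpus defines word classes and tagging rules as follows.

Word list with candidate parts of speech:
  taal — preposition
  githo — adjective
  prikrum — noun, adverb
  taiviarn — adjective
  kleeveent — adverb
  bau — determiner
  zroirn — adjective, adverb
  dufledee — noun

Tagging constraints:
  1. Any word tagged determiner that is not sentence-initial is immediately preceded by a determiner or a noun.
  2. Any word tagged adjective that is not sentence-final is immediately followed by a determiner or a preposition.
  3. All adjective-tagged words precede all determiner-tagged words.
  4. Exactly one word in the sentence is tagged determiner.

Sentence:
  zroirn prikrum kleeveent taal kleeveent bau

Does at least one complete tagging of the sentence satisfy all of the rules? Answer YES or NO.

NO

Candidates per position — 1:zroirn {adjective,adverb}; 2:prikrum {noun,adverb}; 3:kleeveent {adverb}; 4:taal {preposition}; 5:kleeveent {adverb}; 6:bau {determiner}.
Rule 1 cannot be satisfied by any choice of tags from the lexicon.
So there is no consistent tagging.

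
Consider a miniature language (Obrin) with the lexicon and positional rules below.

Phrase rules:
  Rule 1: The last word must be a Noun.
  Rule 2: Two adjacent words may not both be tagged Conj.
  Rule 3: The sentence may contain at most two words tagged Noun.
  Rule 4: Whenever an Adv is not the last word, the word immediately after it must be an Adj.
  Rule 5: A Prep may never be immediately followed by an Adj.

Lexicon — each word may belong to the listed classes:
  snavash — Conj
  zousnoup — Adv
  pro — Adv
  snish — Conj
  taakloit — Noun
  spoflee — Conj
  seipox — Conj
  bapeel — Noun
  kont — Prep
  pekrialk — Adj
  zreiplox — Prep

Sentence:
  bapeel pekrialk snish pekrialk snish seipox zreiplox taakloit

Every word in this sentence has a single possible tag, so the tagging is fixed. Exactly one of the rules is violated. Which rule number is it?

Fixed tagging: Noun Adj Conj Adj Conj Conj Prep Noun.
Checking each rule: R1 pass, R2 fail, R3 pass, R4 pass, R5 pass.
Only rule 2 fails.

2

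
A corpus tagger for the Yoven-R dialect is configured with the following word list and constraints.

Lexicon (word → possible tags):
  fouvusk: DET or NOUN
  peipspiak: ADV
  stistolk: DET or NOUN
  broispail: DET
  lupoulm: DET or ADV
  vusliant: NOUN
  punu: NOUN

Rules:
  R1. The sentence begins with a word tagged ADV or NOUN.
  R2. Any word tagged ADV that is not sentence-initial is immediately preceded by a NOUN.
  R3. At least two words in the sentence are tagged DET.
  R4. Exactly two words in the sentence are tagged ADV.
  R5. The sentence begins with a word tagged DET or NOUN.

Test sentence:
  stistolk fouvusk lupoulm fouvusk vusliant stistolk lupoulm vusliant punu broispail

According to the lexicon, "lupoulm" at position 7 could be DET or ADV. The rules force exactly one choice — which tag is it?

ADV

Candidates per position — 1:stistolk {DET,NOUN}; 2:fouvusk {DET,NOUN}; 3:lupoulm {DET,ADV}; 4:fouvusk {DET,NOUN}; 5:vusliant {NOUN}; 6:stistolk {DET,NOUN}; 7:lupoulm {DET,ADV}; 8:vusliant {NOUN}; 9:punu {NOUN}; 10:broispail {DET}.
At position 1, choosing DET makes rule 1 impossible to satisfy; hence NOUN.
At position 3, choosing DET makes rule 4 impossible to satisfy; hence ADV.
At position 7, choosing DET makes rule 4 impossible to satisfy; hence ADV.
At position 2, choosing DET makes rule 2 impossible to satisfy; hence NOUN.
At position 6, choosing DET makes rule 2 impossible to satisfy; hence NOUN.
At position 4, choosing NOUN makes rule 3 impossible to satisfy; hence DET.
That leaves exactly one tagging: NOUN NOUN ADV DET NOUN NOUN ADV NOUN NOUN DET.
Check: rule 1 ok; rule 2 ok; rule 3 ok; rule 4 ok; rule 5 ok.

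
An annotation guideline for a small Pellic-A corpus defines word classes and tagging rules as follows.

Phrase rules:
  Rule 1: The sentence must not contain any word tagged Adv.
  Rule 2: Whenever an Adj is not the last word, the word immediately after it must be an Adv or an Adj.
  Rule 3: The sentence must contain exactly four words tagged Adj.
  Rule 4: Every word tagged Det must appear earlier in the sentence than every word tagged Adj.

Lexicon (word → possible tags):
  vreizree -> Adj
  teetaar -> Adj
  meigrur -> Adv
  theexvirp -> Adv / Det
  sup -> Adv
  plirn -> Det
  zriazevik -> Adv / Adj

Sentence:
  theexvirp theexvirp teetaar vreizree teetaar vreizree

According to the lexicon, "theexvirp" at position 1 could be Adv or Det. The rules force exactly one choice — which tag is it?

Candidates per position — 1:theexvirp {Adv,Det}; 2:theexvirp {Adv,Det}; 3:teetaar {Adj}; 4:vreizree {Adj}; 5:teetaar {Adj}; 6:vreizree {Adj}.
Position 1: tagging it Adv would leave rule 1 unsatisfiable, so it must be Det.
Position 2: tagging it Adv would leave rule 1 unsatisfiable, so it must be Det.
That leaves exactly one tagging: Det Det Adj Adj Adj Adj.
Rule-by-rule: rule 1 holds; rule 2 holds; rule 3 holds; rule 4 holds.

Det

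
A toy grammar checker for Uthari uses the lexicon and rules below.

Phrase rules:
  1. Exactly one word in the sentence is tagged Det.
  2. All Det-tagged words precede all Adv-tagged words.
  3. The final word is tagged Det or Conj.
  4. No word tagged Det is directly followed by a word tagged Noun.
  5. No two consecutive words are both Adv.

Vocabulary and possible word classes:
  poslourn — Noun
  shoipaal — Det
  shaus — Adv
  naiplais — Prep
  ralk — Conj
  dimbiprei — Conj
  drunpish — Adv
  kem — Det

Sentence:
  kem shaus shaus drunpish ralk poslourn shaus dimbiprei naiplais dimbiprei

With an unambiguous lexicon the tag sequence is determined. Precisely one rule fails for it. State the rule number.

5

Fixed tagging: Det Adv Adv Adv Conj Noun Adv Conj Prep Conj.
Rule check: R1 ✓, R2 ✓, R3 ✓, R4 ✓, R5 ✗.
Only rule 5 fails.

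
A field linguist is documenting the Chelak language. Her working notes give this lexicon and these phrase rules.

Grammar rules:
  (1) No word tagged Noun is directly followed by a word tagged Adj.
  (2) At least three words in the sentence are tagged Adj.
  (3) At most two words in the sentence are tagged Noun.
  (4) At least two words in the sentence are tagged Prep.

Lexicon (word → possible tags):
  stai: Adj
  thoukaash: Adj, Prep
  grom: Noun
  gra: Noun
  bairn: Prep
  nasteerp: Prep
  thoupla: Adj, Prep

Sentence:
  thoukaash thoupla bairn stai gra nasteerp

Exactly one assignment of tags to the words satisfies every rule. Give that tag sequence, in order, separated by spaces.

Adj Adj Prep Adj Noun Prep

Candidates per position — 1:thoukaash {Adj,Prep}; 2:thoupla {Adj,Prep}; 3:bairn {Prep}; 4:stai {Adj}; 5:gra {Noun}; 6:nasteerp {Prep}.
At position 1, choosing Prep makes rule 2 impossible to satisfy; hence Adj.
At position 2, choosing Prep makes rule 2 impossible to satisfy; hence Adj.
That leaves exactly one tagging: Adj Adj Prep Adj Noun Prep.
Rule-by-rule: rule 1 satisfied; rule 2 satisfied; rule 3 satisfied; rule 4 satisfied.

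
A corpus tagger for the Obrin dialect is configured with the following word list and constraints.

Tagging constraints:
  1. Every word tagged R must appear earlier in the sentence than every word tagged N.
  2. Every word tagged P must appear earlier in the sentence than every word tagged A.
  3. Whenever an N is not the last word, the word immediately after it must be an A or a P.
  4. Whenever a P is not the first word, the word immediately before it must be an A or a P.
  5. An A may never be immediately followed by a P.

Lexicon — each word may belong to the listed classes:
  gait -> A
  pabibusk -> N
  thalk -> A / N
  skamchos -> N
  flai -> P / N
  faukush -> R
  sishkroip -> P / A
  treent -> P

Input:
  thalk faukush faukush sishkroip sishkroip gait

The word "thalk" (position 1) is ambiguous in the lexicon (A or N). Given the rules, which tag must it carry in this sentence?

Candidates per position — 1:thalk {A,N}; 2:faukush {R}; 3:faukush {R}; 4:sishkroip {P,A}; 5:sishkroip {P,A}; 6:gait {A}.
At position 1, choosing N makes rule 1 impossible to satisfy; hence A.
At position 4, choosing P makes rule 2 impossible to satisfy; hence A.
At position 5, choosing P makes rule 2 impossible to satisfy; hence A.
The only consistent sequence is: A R R A A A.
Check: rule 1 ✓; rule 2 ✓; rule 3 ✓; rule 4 ✓; rule 5 ✓.

A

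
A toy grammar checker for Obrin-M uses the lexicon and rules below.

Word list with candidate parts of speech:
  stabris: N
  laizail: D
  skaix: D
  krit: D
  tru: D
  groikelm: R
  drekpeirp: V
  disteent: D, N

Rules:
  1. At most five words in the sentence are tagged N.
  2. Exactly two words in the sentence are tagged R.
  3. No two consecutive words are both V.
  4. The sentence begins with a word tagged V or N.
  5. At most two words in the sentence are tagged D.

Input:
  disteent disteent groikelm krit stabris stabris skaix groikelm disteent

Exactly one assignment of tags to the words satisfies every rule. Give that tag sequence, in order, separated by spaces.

Candidates per position — 1:disteent {D,N}; 2:disteent {D,N}; 3:groikelm {R}; 4:krit {D}; 5:stabris {N}; 6:stabris {N}; 7:skaix {D}; 8:groikelm {R}; 9:disteent {D,N}.
If word 1 were D, no tagging could satisfy rule 4; so word 1 is N.
If word 2 were D, no tagging could satisfy rule 5; so word 2 is N.
If word 9 were D, no tagging could satisfy rule 5; so word 9 is N.
That leaves exactly one tagging: N N R D N N D R N.
Checking: rule 1 ✓; rule 2 ✓; rule 3 ✓; rule 4 ✓; rule 5 ✓.

N N R D N N D R N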